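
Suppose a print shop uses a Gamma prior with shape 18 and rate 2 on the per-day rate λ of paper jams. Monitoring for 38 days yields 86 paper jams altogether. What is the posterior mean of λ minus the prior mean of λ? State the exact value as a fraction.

Total count 86 over total exposure 38 days.
By Gamma–Poisson conjugacy, the posterior is Gamma(α + Σx, β + Σt) = Gamma(18 + 86, 2 + 38) = Gamma(104, 40).
Posterior mean = 104/40 = 13/5; prior mean = 18/2 = 9. Difference = 13/5 − 9 = -32/5.

-32/5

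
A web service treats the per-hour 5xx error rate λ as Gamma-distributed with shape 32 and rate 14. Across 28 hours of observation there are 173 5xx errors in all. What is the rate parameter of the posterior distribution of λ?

Total count 173 over total exposure 28 hours.
The Gamma prior is conjugate for the Poisson rate, so λ | data ~ Gamma(32+173, 14+28) = Gamma(205, 42).

42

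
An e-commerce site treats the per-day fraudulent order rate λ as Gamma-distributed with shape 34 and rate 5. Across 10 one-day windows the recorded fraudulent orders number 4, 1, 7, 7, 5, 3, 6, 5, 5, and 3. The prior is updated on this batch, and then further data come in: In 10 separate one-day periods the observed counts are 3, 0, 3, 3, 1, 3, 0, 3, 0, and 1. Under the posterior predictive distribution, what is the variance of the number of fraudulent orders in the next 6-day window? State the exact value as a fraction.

Total count: 4 + 1 + 7 + 7 + 5 + 3 + 6 + 5 + 5 + 3 = 46.
Total exposure: 10 days.
After the first batch: Gamma(34 + 46, 5 + 10) = Gamma(80, 15).
Total count: 3 + 0 + 3 + 3 + 1 + 3 + 0 + 3 + 0 + 1 = 17.
Total exposure: 10 days.
After the second batch: Gamma(80 + 17, 15 + 10) = Gamma(97, 25).
The posterior predictive for a window of length T is Negative Binomial with variance T·α'·(β'+T)/β'² = 6·97·31/625 = 18042/625.

18042/625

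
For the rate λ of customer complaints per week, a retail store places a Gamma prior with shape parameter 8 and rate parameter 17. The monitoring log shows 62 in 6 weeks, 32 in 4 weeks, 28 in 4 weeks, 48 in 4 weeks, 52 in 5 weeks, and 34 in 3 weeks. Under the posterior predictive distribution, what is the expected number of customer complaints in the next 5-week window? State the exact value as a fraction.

Total count: 62 + 32 + 28 + 48 + 52 + 34 = 256.
Total exposure: 6 + 4 + 4 + 4 + 5 + 3 = 26 weeks.
The Gamma prior is conjugate for the Poisson rate, so λ | data ~ Gamma(8+256, 17+26) = Gamma(264, 43).
Predictive mean over a 5-week window = T·E[λ|data] = 5·264/43 = 1320/43.

1320/43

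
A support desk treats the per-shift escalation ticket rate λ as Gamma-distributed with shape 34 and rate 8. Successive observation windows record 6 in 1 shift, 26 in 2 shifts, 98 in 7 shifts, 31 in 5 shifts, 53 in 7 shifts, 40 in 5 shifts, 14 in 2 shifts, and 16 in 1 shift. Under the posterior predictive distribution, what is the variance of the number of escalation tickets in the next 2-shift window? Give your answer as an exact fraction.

6360/361

Total count: 6 + 26 + 98 + 31 + 53 + 40 + 14 + 16 = 284.
Total exposure: 1 + 2 + 7 + 5 + 7 + 5 + 2 + 1 = 30 shifts.
The Gamma prior is conjugate for the Poisson rate, so λ | data ~ Gamma(34+284, 8+30) = Gamma(318, 38).
The posterior predictive for a window of length T is Negative Binomial with variance T·α'·(β'+T)/β'² = 2·318·40/1444 = 6360/361.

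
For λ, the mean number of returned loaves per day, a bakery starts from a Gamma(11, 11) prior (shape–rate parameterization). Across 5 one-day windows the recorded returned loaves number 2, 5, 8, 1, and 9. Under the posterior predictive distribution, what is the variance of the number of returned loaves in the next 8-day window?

27

Total count: 2 + 5 + 8 + 1 + 9 = 25.
Total exposure: 5 days.
Conjugate update: add total count to the shape and total exposure to the rate, giving Gamma(36, 16).
The posterior predictive for a window of length T is Negative Binomial with variance T·α'·(β'+T)/β'² = 8·36·24/256 = 27.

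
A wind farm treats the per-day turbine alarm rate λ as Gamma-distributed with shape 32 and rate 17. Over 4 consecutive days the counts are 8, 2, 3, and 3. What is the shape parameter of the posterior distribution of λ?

Total count: 8 + 2 + 3 + 3 = 16.
Total exposure: 4 days.
By Gamma–Poisson conjugacy, the posterior is Gamma(α + Σx, β + Σt) = Gamma(32 + 16, 17 + 4) = Gamma(48, 21).

48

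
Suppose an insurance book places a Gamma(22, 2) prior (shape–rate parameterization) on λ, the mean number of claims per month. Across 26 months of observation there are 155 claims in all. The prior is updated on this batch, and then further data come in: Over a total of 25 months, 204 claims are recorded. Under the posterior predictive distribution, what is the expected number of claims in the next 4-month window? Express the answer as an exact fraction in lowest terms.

1524/53

Total count 155 over total exposure 26 months.
After the first batch: Gamma(22 + 155, 2 + 26) = Gamma(177, 28).
Total count 204 over total exposure 25 months.
After the second batch: Gamma(177 + 204, 28 + 25) = Gamma(381, 53).
Predictive mean over a 4-month window = T·E[λ|data] = 4·381/53 = 1524/53.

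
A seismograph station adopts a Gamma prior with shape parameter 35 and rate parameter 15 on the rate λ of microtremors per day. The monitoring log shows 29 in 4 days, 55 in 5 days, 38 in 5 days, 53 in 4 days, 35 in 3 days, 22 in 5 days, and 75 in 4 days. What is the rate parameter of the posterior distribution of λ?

Total count: 29 + 55 + 38 + 53 + 35 + 22 + 75 = 307.
Total exposure: 4 + 5 + 5 + 4 + 3 + 5 + 4 = 30 days.
Gamma(α, β) with Poisson data over total exposure Σt gives posterior Gamma(α+Σx, β+Σt) = Gamma(342, 45).

45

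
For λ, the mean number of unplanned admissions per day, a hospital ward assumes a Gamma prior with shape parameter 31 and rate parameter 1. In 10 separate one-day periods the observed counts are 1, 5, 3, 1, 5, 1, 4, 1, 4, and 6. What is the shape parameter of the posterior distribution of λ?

Total count: 1 + 5 + 3 + 1 + 5 + 1 + 4 + 1 + 4 + 6 = 31.
Total exposure: 10 days.
Gamma(α, β) with Poisson data over total exposure Σt gives posterior Gamma(α+Σx, β+Σt) = Gamma(62, 11).

62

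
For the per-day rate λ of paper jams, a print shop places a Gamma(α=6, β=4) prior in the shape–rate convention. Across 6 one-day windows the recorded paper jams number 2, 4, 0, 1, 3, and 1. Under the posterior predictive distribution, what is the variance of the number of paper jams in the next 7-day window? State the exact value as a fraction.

Total count: 2 + 4 + 0 + 1 + 3 + 1 = 11.
Total exposure: 6 days.
By Gamma–Poisson conjugacy, the posterior is Gamma(α + Σx, β + Σt) = Gamma(6 + 11, 4 + 6) = Gamma(17, 10).
The posterior predictive for a window of length T is Negative Binomial with variance T·α'·(β'+T)/β'² = 7·17·17/100 = 2023/100.

2023/100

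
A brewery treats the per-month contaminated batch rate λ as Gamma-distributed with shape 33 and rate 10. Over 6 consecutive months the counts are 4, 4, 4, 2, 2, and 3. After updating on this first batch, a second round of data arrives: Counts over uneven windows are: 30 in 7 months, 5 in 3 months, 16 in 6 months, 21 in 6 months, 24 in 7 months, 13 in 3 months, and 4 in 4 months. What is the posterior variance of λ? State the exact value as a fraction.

165/2704

Total count: 4 + 4 + 4 + 2 + 2 + 3 = 19.
Total exposure: 6 months.
After the first batch: Gamma(33 + 19, 10 + 6) = Gamma(52, 16).
Total count: 30 + 5 + 16 + 21 + 24 + 13 + 4 = 113.
Total exposure: 7 + 3 + 6 + 6 + 7 + 3 + 4 = 36 months.
After the second batch: Gamma(52 + 113, 16 + 36) = Gamma(165, 52).
Posterior variance = α'/β'² = 165/2704.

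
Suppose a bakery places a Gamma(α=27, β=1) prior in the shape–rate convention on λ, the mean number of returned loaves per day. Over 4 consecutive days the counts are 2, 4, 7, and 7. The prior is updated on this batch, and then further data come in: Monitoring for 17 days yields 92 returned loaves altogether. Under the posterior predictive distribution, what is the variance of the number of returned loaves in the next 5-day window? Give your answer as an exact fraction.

Total count: 2 + 4 + 7 + 7 = 20.
Total exposure: 4 days.
After the first batch: Gamma(27 + 20, 1 + 4) = Gamma(47, 5).
Total count 92 over total exposure 17 days.
After the second batch: Gamma(47 + 92, 5 + 17) = Gamma(139, 22).
The posterior predictive for a window of length T is Negative Binomial with variance T·α'·(β'+T)/β'² = 5·139·27/484 = 18765/484.

18765/484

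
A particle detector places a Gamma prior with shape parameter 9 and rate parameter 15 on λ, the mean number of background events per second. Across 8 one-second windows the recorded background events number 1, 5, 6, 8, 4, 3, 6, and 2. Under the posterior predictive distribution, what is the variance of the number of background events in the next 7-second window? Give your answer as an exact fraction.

Total count: 1 + 5 + 6 + 8 + 4 + 3 + 6 + 2 = 35.
Total exposure: 8 seconds.
Posterior: α' = 9 + 35 = 44, β' = 15 + 8 = 23.
The posterior predictive for a window of length T is Negative Binomial with variance T·α'·(β'+T)/β'² = 7·44·30/529 = 9240/529.

9240/529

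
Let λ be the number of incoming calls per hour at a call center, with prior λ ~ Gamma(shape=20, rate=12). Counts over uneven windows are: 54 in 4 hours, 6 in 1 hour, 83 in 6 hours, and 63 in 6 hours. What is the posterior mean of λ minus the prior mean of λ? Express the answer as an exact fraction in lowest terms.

Total count: 54 + 6 + 83 + 63 = 206.
Total exposure: 4 + 1 + 6 + 6 = 17 hours.
The Gamma prior is conjugate for the Poisson rate, so λ | data ~ Gamma(20+206, 12+17) = Gamma(226, 29).
Posterior mean = 226/29 = 226/29; prior mean = 20/12 = 5/3. Difference = 226/29 − 5/3 = 533/87.

533/87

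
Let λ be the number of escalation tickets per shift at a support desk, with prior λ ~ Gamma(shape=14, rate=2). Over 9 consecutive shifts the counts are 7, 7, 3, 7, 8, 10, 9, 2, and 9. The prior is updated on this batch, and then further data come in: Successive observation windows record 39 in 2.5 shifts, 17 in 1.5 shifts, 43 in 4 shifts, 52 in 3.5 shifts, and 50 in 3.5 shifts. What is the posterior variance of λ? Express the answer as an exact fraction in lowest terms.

Total count: 7 + 7 + 3 + 7 + 8 + 10 + 9 + 2 + 9 = 62.
Total exposure: 9 shifts.
After the first batch: Gamma(14 + 62, 2 + 9) = Gamma(76, 11).
Total count: 39 + 17 + 43 + 52 + 50 = 201.
Total exposure: 2.5 + 1.5 + 4 + 3.5 + 3.5 = 15 shifts.
After the second batch: Gamma(76 + 201, 11 + 15) = Gamma(277, 26).
Posterior variance = α'/β'² = 277/676.

277/676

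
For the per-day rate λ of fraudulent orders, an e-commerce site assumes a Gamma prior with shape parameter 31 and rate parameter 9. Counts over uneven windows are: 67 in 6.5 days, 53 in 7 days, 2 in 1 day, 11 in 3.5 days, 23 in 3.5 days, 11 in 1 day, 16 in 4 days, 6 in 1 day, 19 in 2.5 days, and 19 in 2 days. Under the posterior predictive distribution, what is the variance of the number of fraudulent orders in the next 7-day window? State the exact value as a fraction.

86688/1681

Total count: 67 + 53 + 2 + 11 + 23 + 11 + 16 + 6 + 19 + 19 = 227.
Total exposure: 6.5 + 7 + 1 + 3.5 + 3.5 + 1 + 4 + 1 + 2.5 + 2 = 32 days.
The Gamma prior is conjugate for the Poisson rate, so λ | data ~ Gamma(31+227, 9+32) = Gamma(258, 41).
The posterior predictive for a window of length T is Negative Binomial with variance T·α'·(β'+T)/β'² = 7·258·48/1681 = 86688/1681.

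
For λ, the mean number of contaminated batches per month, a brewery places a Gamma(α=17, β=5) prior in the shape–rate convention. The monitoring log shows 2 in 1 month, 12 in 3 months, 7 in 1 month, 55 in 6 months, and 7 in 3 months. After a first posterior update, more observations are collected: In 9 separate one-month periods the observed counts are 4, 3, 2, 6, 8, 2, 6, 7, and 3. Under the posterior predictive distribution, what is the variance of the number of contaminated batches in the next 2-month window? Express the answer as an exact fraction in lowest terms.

2115/196

Total count: 2 + 12 + 7 + 55 + 7 = 83.
Total exposure: 1 + 3 + 1 + 6 + 3 = 14 months.
After the first batch: Gamma(17 + 83, 5 + 14) = Gamma(100, 19).
Total count: 4 + 3 + 2 + 6 + 8 + 2 + 6 + 7 + 3 = 41.
Total exposure: 9 months.
After the second batch: Gamma(100 + 41, 19 + 9) = Gamma(141, 28).
The posterior predictive for a window of length T is Negative Binomial with variance T·α'·(β'+T)/β'² = 2·141·30/784 = 2115/196.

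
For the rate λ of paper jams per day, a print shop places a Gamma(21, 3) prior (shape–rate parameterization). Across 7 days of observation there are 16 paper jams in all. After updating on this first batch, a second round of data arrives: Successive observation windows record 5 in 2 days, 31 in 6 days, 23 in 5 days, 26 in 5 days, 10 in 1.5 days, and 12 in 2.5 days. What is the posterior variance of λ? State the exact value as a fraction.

9/64

Total count 16 over total exposure 7 days.
After the first batch: Gamma(21 + 16, 3 + 7) = Gamma(37, 10).
Total count: 5 + 31 + 23 + 26 + 10 + 12 = 107.
Total exposure: 2 + 6 + 5 + 5 + 1.5 + 2.5 = 22 days.
After the second batch: Gamma(37 + 107, 10 + 22) = Gamma(144, 32).
Posterior variance = α'/β'² = 144/1024 = 9/64.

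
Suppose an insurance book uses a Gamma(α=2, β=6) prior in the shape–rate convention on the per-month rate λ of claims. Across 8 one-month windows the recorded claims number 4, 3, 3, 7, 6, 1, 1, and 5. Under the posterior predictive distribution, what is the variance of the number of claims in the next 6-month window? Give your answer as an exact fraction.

960/49

Total count: 4 + 3 + 3 + 7 + 6 + 1 + 1 + 5 = 30.
Total exposure: 8 months.
Posterior: α' = 2 + 30 = 32, β' = 6 + 8 = 14.
The posterior predictive for a window of length T is Negative Binomial with variance T·α'·(β'+T)/β'² = 6·32·20/196 = 960/49.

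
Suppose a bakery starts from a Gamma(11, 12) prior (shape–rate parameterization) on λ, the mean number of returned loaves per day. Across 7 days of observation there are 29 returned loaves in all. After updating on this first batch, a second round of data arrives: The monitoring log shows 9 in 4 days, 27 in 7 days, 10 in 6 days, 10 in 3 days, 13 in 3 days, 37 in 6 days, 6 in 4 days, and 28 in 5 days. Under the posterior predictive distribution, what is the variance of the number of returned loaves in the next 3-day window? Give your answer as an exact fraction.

3600/361

Total count 29 over total exposure 7 days.
After the first batch: Gamma(11 + 29, 12 + 7) = Gamma(40, 19).
Total count: 9 + 27 + 10 + 10 + 13 + 37 + 6 + 28 = 140.
Total exposure: 4 + 7 + 6 + 3 + 3 + 6 + 4 + 5 = 38 days.
After the second batch: Gamma(40 + 140, 19 + 38) = Gamma(180, 57).
The posterior predictive for a window of length T is Negative Binomial with variance T·α'·(β'+T)/β'² = 3·180·60/3249 = 3600/361.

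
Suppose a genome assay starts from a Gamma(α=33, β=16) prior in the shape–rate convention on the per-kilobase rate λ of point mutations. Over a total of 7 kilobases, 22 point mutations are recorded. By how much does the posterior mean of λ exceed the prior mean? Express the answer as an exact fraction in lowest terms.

121/368

Total count 22 over total exposure 7 kilobases.
Posterior: α' = 33 + 22 = 55, β' = 16 + 7 = 23.
Posterior mean = 55/23 = 55/23; prior mean = 33/16 = 33/16. Difference = 55/23 − 33/16 = 121/368.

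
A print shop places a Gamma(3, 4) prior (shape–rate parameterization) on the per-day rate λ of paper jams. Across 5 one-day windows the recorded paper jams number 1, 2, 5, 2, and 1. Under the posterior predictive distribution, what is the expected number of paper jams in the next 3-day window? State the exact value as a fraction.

Total count: 1 + 2 + 5 + 2 + 1 = 11.
Total exposure: 5 days.
Posterior: α' = 3 + 11 = 14, β' = 4 + 5 = 9.
Predictive mean over a 3-day window = T·E[λ|data] = 3·14/9 = 14/3.

14/3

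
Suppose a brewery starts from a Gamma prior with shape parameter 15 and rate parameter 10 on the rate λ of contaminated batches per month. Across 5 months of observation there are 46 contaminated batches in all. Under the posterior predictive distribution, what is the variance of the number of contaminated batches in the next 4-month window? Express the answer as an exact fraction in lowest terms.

Total count 46 over total exposure 5 months.
By Gamma–Poisson conjugacy, the posterior is Gamma(α + Σx, β + Σt) = Gamma(15 + 46, 10 + 5) = Gamma(61, 15).
The posterior predictive for a window of length T is Negative Binomial with variance T·α'·(β'+T)/β'² = 4·61·19/225 = 4636/225.

4636/225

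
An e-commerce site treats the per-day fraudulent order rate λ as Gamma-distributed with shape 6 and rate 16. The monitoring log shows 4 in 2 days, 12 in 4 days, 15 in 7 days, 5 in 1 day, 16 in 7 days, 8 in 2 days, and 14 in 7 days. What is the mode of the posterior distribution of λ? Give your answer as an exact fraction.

Total count: 4 + 12 + 15 + 5 + 16 + 8 + 14 = 74.
Total exposure: 2 + 4 + 7 + 1 + 7 + 2 + 7 = 30 days.
Posterior: α' = 6 + 74 = 80, β' = 16 + 30 = 46.
Posterior mode = (α'−1)/β' = 79/46.

79/46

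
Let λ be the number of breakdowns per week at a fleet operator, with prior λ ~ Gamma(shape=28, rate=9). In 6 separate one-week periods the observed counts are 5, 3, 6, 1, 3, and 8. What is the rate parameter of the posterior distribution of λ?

Total count: 5 + 3 + 6 + 1 + 3 + 8 = 26.
Total exposure: 6 weeks.
Posterior: α' = 28 + 26 = 54, β' = 9 + 6 = 15.

15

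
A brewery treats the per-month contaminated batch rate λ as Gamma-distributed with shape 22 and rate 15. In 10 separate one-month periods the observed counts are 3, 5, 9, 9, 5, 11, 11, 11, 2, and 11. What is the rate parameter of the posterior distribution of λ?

25

Total count: 3 + 5 + 9 + 9 + 5 + 11 + 11 + 11 + 2 + 11 = 77.
Total exposure: 10 months.
By Gamma–Poisson conjugacy, the posterior is Gamma(α + Σx, β + Σt) = Gamma(22 + 77, 15 + 10) = Gamma(99, 25).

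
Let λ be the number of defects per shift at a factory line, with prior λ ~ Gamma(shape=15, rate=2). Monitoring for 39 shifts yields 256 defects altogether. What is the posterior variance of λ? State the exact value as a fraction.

Total count 256 over total exposure 39 shifts.
By Gamma–Poisson conjugacy, the posterior is Gamma(α + Σx, β + Σt) = Gamma(15 + 256, 2 + 39) = Gamma(271, 41).
Posterior variance = α'/β'² = 271/1681.

271/1681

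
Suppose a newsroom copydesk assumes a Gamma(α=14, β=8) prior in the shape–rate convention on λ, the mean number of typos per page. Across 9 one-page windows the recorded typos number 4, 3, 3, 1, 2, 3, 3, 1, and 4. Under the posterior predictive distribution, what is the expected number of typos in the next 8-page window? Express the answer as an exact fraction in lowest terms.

304/17

Total count: 4 + 3 + 3 + 1 + 2 + 3 + 3 + 1 + 4 = 24.
Total exposure: 9 pages.
Gamma(α, β) with Poisson data over total exposure Σt gives posterior Gamma(α+Σx, β+Σt) = Gamma(38, 17).
Predictive mean over an 8-page window = T·E[λ|data] = 8·38/17 = 304/17.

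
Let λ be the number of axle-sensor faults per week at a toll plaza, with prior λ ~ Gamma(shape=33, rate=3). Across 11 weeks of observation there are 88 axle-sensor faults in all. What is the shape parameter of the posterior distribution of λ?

121

Total count 88 over total exposure 11 weeks.
By Gamma–Poisson conjugacy, the posterior is Gamma(α + Σx, β + Σt) = Gamma(33 + 88, 3 + 11) = Gamma(121, 14).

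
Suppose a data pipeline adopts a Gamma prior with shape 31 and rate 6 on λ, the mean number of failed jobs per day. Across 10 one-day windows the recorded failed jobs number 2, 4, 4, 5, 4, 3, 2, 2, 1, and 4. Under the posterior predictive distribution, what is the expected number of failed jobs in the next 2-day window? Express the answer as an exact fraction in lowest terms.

31/4

Total count: 2 + 4 + 4 + 5 + 4 + 3 + 2 + 2 + 1 + 4 = 31.
Total exposure: 10 days.
Posterior: α' = 31 + 31 = 62, β' = 6 + 10 = 16.
Predictive mean over a 2-day window = T·E[λ|data] = 2·62/16 = 31/4.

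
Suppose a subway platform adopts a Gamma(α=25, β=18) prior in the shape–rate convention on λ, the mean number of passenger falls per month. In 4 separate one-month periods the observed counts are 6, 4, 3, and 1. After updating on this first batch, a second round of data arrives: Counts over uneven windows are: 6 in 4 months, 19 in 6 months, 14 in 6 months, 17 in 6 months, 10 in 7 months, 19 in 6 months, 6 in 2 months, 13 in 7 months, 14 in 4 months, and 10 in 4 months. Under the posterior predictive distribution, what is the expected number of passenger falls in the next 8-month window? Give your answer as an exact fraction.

Total count: 6 + 4 + 3 + 1 = 14.
Total exposure: 4 months.
After the first batch: Gamma(25 + 14, 18 + 4) = Gamma(39, 22).
Total count: 6 + 19 + 14 + 17 + 10 + 19 + 6 + 13 + 14 + 10 = 128.
Total exposure: 4 + 6 + 6 + 6 + 7 + 6 + 2 + 7 + 4 + 4 = 52 months.
After the second batch: Gamma(39 + 128, 22 + 52) = Gamma(167, 74).
Predictive mean over an 8-month window = T·E[λ|data] = 8·167/74 = 668/37.

668/37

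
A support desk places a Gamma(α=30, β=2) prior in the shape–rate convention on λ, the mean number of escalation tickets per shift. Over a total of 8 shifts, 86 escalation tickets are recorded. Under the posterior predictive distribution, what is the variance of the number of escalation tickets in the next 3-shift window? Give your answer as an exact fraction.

1131/25

Total count 86 over total exposure 8 shifts.
Conjugate update: add total count to the shape and total exposure to the rate, giving Gamma(116, 10).
The posterior predictive for a window of length T is Negative Binomial with variance T·α'·(β'+T)/β'² = 3·116·13/100 = 1131/25.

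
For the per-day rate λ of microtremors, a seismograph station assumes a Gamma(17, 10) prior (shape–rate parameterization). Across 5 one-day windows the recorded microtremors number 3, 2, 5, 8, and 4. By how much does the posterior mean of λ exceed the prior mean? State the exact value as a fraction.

Total count: 3 + 2 + 5 + 8 + 4 = 22.
Total exposure: 5 days.
Conjugate update: add total count to the shape and total exposure to the rate, giving Gamma(39, 15).
Posterior mean = 39/15 = 13/5; prior mean = 17/10 = 17/10. Difference = 13/5 − 17/10 = 9/10.

9/10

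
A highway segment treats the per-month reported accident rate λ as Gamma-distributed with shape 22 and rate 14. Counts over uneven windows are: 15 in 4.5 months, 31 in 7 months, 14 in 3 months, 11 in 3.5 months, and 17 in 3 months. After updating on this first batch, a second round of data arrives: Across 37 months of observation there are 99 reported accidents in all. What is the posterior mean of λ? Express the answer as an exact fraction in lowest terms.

Total count: 15 + 31 + 14 + 11 + 17 = 88.
Total exposure: 4.5 + 7 + 3 + 3.5 + 3 = 21 months.
After the first batch: Gamma(22 + 88, 14 + 21) = Gamma(110, 35).
Total count 99 over total exposure 37 months.
After the second batch: Gamma(110 + 99, 35 + 37) = Gamma(209, 72).
Posterior mean = α'/β' = 209/72.

209/72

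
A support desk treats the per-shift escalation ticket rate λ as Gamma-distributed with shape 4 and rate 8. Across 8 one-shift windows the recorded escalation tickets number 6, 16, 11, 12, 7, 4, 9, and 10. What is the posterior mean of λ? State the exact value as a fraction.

Total count: 6 + 16 + 11 + 12 + 7 + 4 + 9 + 10 = 75.
Total exposure: 8 shifts.
Posterior: α' = 4 + 75 = 79, β' = 8 + 8 = 16.
Posterior mean = α'/β' = 79/16.

79/16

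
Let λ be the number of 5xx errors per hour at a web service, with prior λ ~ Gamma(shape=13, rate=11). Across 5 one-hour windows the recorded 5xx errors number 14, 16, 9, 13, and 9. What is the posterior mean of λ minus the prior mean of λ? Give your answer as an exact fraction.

Total count: 14 + 16 + 9 + 13 + 9 = 61.
Total exposure: 5 hours.
The Gamma prior is conjugate for the Poisson rate, so λ | data ~ Gamma(13+61, 11+5) = Gamma(74, 16).
Posterior mean = 74/16 = 37/8; prior mean = 13/11 = 13/11. Difference = 37/8 − 13/11 = 303/88.

303/88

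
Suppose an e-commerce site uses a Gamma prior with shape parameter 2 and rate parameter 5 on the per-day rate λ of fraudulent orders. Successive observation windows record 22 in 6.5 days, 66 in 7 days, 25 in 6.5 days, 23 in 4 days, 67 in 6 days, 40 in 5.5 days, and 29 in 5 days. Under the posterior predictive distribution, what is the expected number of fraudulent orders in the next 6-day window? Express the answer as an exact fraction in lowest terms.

3288/91

Total count: 22 + 66 + 25 + 23 + 67 + 40 + 29 = 272.
Total exposure: 6.5 + 7 + 6.5 + 4 + 6 + 5.5 + 5 = 40.5 days.
Gamma(α, β) with Poisson data over total exposure Σt gives posterior Gamma(α+Σx, β+Σt) = Gamma(274, 91/2).
Predictive mean over a 6-day window = T·E[λ|data] = 6·274/(91/2) = 3288/91.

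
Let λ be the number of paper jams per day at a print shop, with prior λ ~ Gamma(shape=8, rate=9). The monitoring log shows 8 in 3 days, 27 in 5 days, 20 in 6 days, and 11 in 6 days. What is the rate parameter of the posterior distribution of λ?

Total count: 8 + 27 + 20 + 11 = 66.
Total exposure: 3 + 5 + 6 + 6 = 20 days.
Posterior: α' = 8 + 66 = 74, β' = 9 + 20 = 29.

29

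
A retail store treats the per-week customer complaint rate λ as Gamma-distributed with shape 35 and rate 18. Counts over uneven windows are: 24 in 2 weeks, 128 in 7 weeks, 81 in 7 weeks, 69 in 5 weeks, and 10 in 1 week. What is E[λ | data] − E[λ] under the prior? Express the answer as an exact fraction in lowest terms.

2423/360

Total count: 24 + 128 + 81 + 69 + 10 = 312.
Total exposure: 2 + 7 + 7 + 5 + 1 = 22 weeks.
The Gamma prior is conjugate for the Poisson rate, so λ | data ~ Gamma(35+312, 18+22) = Gamma(347, 40).
Posterior mean = 347/40 = 347/40; prior mean = 35/18 = 35/18. Difference = 347/40 − 35/18 = 2423/360.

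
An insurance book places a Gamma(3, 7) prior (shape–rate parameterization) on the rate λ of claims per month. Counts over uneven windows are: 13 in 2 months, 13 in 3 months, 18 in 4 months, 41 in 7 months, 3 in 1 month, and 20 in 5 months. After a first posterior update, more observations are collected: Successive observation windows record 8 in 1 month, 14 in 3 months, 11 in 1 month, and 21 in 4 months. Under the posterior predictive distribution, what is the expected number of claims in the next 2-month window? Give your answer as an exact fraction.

Total count: 13 + 13 + 18 + 41 + 3 + 20 = 108.
Total exposure: 2 + 3 + 4 + 7 + 1 + 5 = 22 months.
After the first batch: Gamma(3 + 108, 7 + 22) = Gamma(111, 29).
Total count: 8 + 14 + 11 + 21 = 54.
Total exposure: 1 + 3 + 1 + 4 = 9 months.
After the second batch: Gamma(111 + 54, 29 + 9) = Gamma(165, 38).
Predictive mean over a 2-month window = T·E[λ|data] = 2·165/38 = 165/19.

165/19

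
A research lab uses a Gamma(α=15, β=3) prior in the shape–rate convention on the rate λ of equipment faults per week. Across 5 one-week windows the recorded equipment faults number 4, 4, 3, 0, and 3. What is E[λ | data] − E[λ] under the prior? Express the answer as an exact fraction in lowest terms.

-11/8

Total count: 4 + 4 + 3 + 0 + 3 = 14.
Total exposure: 5 weeks.
By Gamma–Poisson conjugacy, the posterior is Gamma(α + Σx, β + Σt) = Gamma(15 + 14, 3 + 5) = Gamma(29, 8).
Posterior mean = 29/8 = 29/8; prior mean = 15/3 = 5. Difference = 29/8 − 5 = -11/8.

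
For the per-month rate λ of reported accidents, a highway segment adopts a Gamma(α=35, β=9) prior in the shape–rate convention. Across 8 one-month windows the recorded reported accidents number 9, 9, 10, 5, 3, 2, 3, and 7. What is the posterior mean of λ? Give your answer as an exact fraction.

Total count: 9 + 9 + 10 + 5 + 3 + 2 + 3 + 7 = 48.
Total exposure: 8 months.
Conjugate update: add total count to the shape and total exposure to the rate, giving Gamma(83, 17).
Posterior mean = α'/β' = 83/17.

83/17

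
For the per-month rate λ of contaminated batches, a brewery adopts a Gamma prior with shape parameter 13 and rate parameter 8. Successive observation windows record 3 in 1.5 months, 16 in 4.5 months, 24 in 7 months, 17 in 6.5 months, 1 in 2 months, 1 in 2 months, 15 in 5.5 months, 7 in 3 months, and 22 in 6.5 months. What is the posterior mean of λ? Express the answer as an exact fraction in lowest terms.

238/93

Total count: 3 + 16 + 24 + 17 + 1 + 1 + 15 + 7 + 22 = 106.
Total exposure: 1.5 + 4.5 + 7 + 6.5 + 2 + 2 + 5.5 + 3 + 6.5 = 38.5 months.
By Gamma–Poisson conjugacy, the posterior is Gamma(α + Σx, β + Σt) = Gamma(13 + 106, 8 + 38.5) = Gamma(119, 93/2).
Posterior mean = α'/β' = 119/(93/2) = 238/93.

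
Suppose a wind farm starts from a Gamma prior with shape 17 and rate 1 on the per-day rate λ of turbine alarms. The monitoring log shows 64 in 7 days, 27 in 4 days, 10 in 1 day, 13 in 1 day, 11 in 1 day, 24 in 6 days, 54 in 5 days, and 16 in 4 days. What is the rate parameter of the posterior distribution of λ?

Total count: 64 + 27 + 10 + 13 + 11 + 24 + 54 + 16 = 219.
Total exposure: 7 + 4 + 1 + 1 + 1 + 6 + 5 + 4 = 29 days.
By Gamma–Poisson conjugacy, the posterior is Gamma(α + Σx, β + Σt) = Gamma(17 + 219, 1 + 29) = Gamma(236, 30).

30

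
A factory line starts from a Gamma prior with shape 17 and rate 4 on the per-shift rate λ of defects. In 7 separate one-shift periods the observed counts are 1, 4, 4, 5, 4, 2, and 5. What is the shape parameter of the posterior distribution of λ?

42

Total count: 1 + 4 + 4 + 5 + 4 + 2 + 5 = 25.
Total exposure: 7 shifts.
Gamma(α, β) with Poisson data over total exposure Σt gives posterior Gamma(α+Σx, β+Σt) = Gamma(42, 11).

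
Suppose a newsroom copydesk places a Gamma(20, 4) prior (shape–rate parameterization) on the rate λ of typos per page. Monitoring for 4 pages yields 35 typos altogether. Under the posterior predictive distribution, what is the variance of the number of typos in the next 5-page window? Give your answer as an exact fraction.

Total count 35 over total exposure 4 pages.
Conjugate update: add total count to the shape and total exposure to the rate, giving Gamma(55, 8).
The posterior predictive for a window of length T is Negative Binomial with variance T·α'·(β'+T)/β'² = 5·55·13/64 = 3575/64.

3575/64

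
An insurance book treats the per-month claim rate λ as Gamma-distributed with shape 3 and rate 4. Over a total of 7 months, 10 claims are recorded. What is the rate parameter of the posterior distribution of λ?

11

Total count 10 over total exposure 7 months.
Gamma(α, β) with Poisson data over total exposure Σt gives posterior Gamma(α+Σx, β+Σt) = Gamma(13, 11).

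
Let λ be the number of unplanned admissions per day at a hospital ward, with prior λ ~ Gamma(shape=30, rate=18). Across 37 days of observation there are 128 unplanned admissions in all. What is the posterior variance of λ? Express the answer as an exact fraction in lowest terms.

Total count 128 over total exposure 37 days.
Gamma(α, β) with Poisson data over total exposure Σt gives posterior Gamma(α+Σx, β+Σt) = Gamma(158, 55).
Posterior variance = α'/β'² = 158/3025.

158/3025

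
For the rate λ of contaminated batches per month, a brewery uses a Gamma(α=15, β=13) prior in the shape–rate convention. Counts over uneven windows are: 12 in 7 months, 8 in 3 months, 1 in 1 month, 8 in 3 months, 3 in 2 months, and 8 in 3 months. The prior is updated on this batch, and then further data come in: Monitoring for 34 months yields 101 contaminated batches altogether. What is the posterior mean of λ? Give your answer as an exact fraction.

26/11

Total count: 12 + 8 + 1 + 8 + 3 + 8 = 40.
Total exposure: 7 + 3 + 1 + 3 + 2 + 3 = 19 months.
After the first batch: Gamma(15 + 40, 13 + 19) = Gamma(55, 32).
Total count 101 over total exposure 34 months.
After the second batch: Gamma(55 + 101, 32 + 34) = Gamma(156, 66).
Posterior mean = α'/β' = 156/66 = 26/11.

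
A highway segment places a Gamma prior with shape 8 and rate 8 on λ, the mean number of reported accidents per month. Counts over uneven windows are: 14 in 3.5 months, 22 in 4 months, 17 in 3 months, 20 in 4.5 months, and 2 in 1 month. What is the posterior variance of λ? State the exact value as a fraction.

83/576

Total count: 14 + 22 + 17 + 20 + 2 = 75.
Total exposure: 3.5 + 4 + 3 + 4.5 + 1 = 16 months.
Conjugate update: add total count to the shape and total exposure to the rate, giving Gamma(83, 24).
Posterior variance = α'/β'² = 83/576.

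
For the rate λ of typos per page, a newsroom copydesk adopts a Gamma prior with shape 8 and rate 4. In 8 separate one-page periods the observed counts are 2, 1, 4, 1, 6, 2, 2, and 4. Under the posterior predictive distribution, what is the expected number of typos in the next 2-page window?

5

Total count: 2 + 1 + 4 + 1 + 6 + 2 + 2 + 4 = 22.
Total exposure: 8 pages.
Gamma(α, β) with Poisson data over total exposure Σt gives posterior Gamma(α+Σx, β+Σt) = Gamma(30, 12).
Predictive mean over a 2-page window = T·E[λ|data] = 2·30/12 = 5.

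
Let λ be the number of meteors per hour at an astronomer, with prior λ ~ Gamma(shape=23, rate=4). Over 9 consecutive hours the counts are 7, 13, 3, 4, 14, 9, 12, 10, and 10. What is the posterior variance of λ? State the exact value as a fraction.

Total count: 7 + 13 + 3 + 4 + 14 + 9 + 12 + 10 + 10 = 82.
Total exposure: 9 hours.
Conjugate update: add total count to the shape and total exposure to the rate, giving Gamma(105, 13).
Posterior variance = α'/β'² = 105/169.

105/169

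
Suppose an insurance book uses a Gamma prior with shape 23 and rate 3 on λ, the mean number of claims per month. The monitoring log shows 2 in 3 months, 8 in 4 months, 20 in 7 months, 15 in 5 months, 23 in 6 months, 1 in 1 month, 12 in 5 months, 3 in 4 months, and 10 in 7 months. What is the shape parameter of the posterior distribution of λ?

Total count: 2 + 8 + 20 + 15 + 23 + 1 + 12 + 3 + 10 = 94.
Total exposure: 3 + 4 + 7 + 5 + 6 + 1 + 5 + 4 + 7 = 42 months.
Conjugate update: add total count to the shape and total exposure to the rate, giving Gamma(117, 45).

117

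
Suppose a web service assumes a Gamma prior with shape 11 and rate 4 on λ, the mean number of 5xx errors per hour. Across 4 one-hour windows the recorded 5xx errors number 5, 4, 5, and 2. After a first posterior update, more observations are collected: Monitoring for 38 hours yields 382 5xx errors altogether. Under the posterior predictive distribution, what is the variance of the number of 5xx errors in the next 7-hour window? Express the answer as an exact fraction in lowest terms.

Total count: 5 + 4 + 5 + 2 = 16.
Total exposure: 4 hours.
After the first batch: Gamma(11 + 16, 4 + 4) = Gamma(27, 8).
Total count 382 over total exposure 38 hours.
After the second batch: Gamma(27 + 382, 8 + 38) = Gamma(409, 46).
The posterior predictive for a window of length T is Negative Binomial with variance T·α'·(β'+T)/β'² = 7·409·53/2116 = 151739/2116.

151739/2116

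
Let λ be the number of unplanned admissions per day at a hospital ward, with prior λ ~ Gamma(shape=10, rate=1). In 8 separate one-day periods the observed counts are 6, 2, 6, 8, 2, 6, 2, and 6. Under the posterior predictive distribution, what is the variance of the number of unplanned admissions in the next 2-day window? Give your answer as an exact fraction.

Total count: 6 + 2 + 6 + 8 + 2 + 6 + 2 + 6 = 38.
Total exposure: 8 days.
Gamma(α, β) with Poisson data over total exposure Σt gives posterior Gamma(α+Σx, β+Σt) = Gamma(48, 9).
The posterior predictive for a window of length T is Negative Binomial with variance T·α'·(β'+T)/β'² = 2·48·11/81 = 352/27.

352/27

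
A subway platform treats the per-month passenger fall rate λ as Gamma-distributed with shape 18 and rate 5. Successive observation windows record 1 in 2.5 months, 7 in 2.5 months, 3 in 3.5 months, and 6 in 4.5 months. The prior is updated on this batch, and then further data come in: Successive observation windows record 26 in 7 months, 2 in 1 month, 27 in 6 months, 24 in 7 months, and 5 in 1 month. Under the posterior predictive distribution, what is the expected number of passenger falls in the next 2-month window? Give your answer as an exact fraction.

Total count: 1 + 7 + 3 + 6 = 17.
Total exposure: 2.5 + 2.5 + 3.5 + 4.5 = 13 months.
After the first batch: Gamma(18 + 17, 5 + 13) = Gamma(35, 18).
Total count: 26 + 2 + 27 + 24 + 5 = 84.
Total exposure: 7 + 1 + 6 + 7 + 1 = 22 months.
After the second batch: Gamma(35 + 84, 18 + 22) = Gamma(119, 40).
Predictive mean over a 2-month window = T·E[λ|data] = 2·119/40 = 119/20.

119/20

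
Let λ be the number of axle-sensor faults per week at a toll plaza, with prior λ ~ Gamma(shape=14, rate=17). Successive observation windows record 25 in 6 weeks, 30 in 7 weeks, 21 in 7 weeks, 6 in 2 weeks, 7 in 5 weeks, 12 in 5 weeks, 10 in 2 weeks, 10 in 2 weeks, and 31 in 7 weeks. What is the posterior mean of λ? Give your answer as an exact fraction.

83/30

Total count: 25 + 30 + 21 + 6 + 7 + 12 + 10 + 10 + 31 = 152.
Total exposure: 6 + 7 + 7 + 2 + 5 + 5 + 2 + 2 + 7 = 43 weeks.
By Gamma–Poisson conjugacy, the posterior is Gamma(α + Σx, β + Σt) = Gamma(14 + 152, 17 + 43) = Gamma(166, 60).
Posterior mean = α'/β' = 166/60 = 83/30.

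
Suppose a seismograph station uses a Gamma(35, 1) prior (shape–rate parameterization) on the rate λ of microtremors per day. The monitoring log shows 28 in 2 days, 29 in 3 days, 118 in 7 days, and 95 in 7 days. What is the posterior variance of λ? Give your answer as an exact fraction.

Total count: 28 + 29 + 118 + 95 = 270.
Total exposure: 2 + 3 + 7 + 7 = 19 days.
The Gamma prior is conjugate for the Poisson rate, so λ | data ~ Gamma(35+270, 1+19) = Gamma(305, 20).
Posterior variance = α'/β'² = 305/400 = 61/80.

61/80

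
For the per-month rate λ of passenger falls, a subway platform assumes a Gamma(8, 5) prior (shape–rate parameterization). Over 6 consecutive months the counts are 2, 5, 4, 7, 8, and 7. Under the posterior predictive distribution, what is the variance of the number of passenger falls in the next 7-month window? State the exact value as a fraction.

Total count: 2 + 5 + 4 + 7 + 8 + 7 = 33.
Total exposure: 6 months.
By Gamma–Poisson conjugacy, the posterior is Gamma(α + Σx, β + Σt) = Gamma(8 + 33, 5 + 6) = Gamma(41, 11).
The posterior predictive for a window of length T is Negative Binomial with variance T·α'·(β'+T)/β'² = 7·41·18/121 = 5166/121.

5166/121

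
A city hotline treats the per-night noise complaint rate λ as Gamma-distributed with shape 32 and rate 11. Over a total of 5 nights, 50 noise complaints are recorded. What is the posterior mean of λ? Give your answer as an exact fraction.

Total count 50 over total exposure 5 nights.
Gamma(α, β) with Poisson data over total exposure Σt gives posterior Gamma(α+Σx, β+Σt) = Gamma(82, 16).
Posterior mean = α'/β' = 82/16 = 41/8.

41/8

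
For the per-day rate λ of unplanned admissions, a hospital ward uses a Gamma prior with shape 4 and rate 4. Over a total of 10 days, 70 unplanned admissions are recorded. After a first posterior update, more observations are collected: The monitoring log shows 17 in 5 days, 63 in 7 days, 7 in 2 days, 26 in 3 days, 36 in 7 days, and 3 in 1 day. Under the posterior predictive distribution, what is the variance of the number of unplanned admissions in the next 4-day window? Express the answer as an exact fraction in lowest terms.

38872/1521

Total count 70 over total exposure 10 days.
After the first batch: Gamma(4 + 70, 4 + 10) = Gamma(74, 14).
Total count: 17 + 63 + 7 + 26 + 36 + 3 = 152.
Total exposure: 5 + 7 + 2 + 3 + 7 + 1 = 25 days.
After the second batch: Gamma(74 + 152, 14 + 25) = Gamma(226, 39).
The posterior predictive for a window of length T is Negative Binomial with variance T·α'·(β'+T)/β'² = 4·226·43/1521 = 38872/1521.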